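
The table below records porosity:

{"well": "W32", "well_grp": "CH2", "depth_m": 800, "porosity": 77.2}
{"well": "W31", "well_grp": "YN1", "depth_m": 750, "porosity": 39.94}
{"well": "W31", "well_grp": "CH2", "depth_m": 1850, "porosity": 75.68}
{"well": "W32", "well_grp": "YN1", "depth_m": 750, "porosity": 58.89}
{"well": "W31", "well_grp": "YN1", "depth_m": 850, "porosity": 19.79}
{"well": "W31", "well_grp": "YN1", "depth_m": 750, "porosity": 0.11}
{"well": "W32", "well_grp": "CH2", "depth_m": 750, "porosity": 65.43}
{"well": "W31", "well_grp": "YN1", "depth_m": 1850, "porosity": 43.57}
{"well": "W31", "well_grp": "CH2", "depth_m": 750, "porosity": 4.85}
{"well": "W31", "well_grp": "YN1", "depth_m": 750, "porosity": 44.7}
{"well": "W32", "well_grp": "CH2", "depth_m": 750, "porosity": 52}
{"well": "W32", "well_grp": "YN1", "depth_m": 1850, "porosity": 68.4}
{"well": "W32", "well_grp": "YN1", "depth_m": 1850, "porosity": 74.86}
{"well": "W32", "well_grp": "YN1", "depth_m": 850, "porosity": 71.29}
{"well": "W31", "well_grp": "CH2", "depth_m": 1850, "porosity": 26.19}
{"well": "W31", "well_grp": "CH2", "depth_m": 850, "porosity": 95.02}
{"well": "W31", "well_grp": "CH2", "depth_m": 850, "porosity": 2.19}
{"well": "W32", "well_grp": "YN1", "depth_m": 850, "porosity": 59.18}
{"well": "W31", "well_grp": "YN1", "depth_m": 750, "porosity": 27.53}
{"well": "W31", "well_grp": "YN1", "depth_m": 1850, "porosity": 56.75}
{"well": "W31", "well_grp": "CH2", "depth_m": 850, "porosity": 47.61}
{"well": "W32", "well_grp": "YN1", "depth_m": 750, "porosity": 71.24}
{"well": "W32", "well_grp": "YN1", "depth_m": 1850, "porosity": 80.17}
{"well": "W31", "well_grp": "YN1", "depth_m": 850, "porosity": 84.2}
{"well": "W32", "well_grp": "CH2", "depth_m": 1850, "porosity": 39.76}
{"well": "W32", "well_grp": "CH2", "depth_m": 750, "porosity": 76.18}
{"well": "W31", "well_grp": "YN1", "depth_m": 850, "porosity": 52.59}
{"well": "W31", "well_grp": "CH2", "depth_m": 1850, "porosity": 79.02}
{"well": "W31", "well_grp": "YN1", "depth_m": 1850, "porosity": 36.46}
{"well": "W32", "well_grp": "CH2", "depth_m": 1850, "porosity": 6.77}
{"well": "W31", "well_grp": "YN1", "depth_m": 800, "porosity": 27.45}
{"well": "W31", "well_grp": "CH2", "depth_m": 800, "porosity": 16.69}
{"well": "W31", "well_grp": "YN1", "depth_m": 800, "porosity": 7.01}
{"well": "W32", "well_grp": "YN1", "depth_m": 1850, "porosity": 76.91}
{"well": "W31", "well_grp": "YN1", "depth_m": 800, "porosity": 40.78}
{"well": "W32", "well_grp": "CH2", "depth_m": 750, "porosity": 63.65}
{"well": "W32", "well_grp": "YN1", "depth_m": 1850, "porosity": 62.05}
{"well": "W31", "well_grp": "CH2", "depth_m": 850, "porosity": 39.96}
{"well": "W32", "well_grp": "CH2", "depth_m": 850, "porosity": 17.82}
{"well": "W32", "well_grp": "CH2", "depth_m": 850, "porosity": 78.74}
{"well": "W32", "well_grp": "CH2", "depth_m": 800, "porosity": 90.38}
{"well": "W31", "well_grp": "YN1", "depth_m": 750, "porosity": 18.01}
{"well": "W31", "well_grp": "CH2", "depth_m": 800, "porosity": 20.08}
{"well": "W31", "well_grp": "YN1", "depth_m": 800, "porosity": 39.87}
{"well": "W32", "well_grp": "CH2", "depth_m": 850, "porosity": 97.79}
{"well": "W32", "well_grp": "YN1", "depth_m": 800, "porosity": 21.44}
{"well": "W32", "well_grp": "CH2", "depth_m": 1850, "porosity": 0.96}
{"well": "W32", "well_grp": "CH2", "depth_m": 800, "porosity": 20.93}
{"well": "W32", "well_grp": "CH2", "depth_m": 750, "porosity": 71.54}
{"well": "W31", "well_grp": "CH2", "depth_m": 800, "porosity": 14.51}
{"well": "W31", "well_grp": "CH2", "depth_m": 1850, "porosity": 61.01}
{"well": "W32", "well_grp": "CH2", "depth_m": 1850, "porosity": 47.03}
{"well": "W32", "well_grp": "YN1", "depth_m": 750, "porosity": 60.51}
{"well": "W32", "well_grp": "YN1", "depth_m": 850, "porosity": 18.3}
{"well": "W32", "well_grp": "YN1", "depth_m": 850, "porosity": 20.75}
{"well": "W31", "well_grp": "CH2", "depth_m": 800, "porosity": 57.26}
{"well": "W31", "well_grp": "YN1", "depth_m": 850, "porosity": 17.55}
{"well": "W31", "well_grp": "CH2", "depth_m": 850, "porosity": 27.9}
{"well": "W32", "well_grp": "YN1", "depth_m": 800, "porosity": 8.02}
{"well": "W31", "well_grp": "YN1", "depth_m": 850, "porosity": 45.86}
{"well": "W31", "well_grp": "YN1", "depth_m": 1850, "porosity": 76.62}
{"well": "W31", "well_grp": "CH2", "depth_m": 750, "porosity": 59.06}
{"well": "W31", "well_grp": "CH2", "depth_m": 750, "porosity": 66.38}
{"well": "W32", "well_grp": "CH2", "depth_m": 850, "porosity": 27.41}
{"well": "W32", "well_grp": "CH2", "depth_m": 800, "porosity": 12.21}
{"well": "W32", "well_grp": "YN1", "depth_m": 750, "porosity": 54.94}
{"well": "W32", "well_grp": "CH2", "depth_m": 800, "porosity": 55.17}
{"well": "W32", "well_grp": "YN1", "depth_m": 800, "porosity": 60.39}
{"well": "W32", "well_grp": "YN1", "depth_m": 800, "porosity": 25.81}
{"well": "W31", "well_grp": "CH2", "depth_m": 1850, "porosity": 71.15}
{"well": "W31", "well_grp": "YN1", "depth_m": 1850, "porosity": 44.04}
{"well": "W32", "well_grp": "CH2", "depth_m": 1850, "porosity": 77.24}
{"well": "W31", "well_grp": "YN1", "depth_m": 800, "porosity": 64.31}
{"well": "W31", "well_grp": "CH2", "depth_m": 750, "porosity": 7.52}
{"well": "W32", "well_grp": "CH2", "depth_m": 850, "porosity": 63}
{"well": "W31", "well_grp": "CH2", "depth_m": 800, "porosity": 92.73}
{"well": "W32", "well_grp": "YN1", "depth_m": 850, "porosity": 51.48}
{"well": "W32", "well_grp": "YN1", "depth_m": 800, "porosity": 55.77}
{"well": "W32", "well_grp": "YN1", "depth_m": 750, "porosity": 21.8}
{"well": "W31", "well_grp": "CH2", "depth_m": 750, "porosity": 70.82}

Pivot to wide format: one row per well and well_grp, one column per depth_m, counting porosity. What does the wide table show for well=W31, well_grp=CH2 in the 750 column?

5

Rows with well=W31, well_grp=CH2 and depth_m=750: porosity values are 4.85, 59.06, 66.38, 7.52, 70.82.
5 rows match — count = 5.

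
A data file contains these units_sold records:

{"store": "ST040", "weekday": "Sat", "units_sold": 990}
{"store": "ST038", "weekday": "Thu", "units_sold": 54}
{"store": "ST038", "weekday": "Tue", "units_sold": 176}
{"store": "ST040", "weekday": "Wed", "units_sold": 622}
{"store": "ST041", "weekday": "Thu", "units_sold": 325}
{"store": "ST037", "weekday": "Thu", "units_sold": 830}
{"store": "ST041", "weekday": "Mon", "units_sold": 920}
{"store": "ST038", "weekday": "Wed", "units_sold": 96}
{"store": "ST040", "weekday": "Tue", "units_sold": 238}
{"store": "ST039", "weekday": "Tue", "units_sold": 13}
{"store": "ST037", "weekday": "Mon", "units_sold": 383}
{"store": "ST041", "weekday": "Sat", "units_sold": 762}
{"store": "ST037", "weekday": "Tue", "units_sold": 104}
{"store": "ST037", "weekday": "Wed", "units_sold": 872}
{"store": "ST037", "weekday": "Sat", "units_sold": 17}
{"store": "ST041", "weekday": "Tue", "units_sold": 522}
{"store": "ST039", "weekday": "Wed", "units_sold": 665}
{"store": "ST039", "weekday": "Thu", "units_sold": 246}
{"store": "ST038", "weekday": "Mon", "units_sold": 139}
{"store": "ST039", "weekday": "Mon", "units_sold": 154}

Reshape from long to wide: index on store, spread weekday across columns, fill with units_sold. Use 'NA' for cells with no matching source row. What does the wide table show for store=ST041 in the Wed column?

NA

No long-format row has store=ST041 and weekday=Wed, so the cell is NA.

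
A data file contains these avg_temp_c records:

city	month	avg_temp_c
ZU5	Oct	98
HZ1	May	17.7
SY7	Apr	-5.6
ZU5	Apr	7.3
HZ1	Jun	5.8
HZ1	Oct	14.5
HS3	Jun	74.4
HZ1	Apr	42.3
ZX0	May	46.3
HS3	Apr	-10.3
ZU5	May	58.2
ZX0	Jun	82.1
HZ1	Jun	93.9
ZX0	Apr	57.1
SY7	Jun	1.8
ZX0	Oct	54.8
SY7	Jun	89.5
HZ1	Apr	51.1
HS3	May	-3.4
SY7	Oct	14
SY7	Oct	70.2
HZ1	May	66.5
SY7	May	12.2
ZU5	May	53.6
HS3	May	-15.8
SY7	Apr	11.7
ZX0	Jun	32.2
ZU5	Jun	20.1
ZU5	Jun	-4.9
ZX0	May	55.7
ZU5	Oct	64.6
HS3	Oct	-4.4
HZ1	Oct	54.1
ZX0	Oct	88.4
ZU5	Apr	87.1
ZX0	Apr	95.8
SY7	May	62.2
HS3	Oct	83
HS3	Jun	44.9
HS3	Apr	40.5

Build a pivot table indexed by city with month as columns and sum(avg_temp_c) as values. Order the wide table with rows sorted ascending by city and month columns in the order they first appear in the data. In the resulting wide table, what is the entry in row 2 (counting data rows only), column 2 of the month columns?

84.2

With rows sorted ascending by city, row 2 is city=HZ1. month columns in first-appearance order: Oct, May, Apr, Jun; column 2 is May.
Long rows with city=HZ1, month=May: 17.7 + 66.5 = 84.2.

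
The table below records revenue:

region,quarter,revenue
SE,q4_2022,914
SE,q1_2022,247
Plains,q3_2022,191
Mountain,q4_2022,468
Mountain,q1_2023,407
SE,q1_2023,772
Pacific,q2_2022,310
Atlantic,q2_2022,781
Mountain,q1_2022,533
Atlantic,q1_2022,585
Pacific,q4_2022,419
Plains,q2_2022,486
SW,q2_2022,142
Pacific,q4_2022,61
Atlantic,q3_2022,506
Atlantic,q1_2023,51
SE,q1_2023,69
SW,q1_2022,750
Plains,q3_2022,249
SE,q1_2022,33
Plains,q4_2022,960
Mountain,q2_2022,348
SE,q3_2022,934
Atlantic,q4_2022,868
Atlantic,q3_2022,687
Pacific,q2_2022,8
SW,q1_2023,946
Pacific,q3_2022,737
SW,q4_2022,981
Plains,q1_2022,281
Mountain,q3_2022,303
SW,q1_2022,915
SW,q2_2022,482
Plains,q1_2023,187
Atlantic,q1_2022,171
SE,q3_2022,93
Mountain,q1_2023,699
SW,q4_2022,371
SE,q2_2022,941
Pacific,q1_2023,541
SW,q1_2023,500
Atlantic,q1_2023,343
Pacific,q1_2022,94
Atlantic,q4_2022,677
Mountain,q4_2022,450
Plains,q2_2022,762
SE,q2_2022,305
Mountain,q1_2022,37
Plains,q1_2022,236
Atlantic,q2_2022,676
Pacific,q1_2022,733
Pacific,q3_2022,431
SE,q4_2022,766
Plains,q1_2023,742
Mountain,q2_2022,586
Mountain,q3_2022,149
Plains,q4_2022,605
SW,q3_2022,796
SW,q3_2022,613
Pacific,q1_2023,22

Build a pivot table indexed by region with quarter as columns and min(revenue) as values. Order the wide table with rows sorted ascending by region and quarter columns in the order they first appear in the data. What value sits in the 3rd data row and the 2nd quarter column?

94

With rows sorted ascending by region, row 3 is region=Pacific. quarter columns in first-appearance order: q4_2022, q1_2022, q3_2022, q1_2023, q2_2022; column 2 is q1_2022.
Long rows with region=Pacific, quarter=q1_2022: min(94, 733) = 94.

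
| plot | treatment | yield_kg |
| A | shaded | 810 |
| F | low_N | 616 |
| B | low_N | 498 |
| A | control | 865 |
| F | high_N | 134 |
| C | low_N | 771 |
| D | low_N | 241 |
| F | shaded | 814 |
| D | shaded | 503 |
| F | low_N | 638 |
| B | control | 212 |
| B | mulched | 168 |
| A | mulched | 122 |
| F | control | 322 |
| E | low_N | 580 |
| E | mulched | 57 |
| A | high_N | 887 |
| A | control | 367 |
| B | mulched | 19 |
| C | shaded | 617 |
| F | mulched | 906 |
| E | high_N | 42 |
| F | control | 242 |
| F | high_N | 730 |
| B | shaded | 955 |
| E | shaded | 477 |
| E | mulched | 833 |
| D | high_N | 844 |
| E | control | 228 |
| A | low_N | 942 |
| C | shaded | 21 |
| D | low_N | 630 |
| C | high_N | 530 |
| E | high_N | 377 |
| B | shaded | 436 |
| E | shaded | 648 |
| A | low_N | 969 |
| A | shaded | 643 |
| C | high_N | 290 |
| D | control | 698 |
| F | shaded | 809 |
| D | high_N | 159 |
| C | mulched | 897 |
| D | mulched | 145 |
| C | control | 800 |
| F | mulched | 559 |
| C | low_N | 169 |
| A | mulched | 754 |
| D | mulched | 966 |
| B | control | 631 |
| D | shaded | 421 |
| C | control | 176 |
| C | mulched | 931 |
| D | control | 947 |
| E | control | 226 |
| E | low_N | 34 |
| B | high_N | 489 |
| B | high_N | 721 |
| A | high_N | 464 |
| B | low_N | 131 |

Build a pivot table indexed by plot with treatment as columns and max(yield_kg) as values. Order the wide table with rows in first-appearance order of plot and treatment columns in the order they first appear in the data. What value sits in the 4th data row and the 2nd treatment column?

With rows in first-appearance order of plot, row 4 is plot=C. treatment columns in first-appearance order: shaded, low_N, control, high_N, mulched; column 2 is low_N.
Long rows with plot=C, treatment=low_N: max(771, 169) = 771.

771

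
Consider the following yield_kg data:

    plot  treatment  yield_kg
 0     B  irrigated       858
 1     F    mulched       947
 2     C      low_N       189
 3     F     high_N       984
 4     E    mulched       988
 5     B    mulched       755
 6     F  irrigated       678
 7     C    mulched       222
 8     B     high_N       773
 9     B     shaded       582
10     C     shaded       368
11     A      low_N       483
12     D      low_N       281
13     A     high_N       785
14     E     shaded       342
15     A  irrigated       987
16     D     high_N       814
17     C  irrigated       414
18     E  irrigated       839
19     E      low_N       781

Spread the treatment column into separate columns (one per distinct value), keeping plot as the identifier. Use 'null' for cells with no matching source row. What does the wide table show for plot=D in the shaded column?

No long-format row has plot=D and treatment=shaded, so the cell is null.

null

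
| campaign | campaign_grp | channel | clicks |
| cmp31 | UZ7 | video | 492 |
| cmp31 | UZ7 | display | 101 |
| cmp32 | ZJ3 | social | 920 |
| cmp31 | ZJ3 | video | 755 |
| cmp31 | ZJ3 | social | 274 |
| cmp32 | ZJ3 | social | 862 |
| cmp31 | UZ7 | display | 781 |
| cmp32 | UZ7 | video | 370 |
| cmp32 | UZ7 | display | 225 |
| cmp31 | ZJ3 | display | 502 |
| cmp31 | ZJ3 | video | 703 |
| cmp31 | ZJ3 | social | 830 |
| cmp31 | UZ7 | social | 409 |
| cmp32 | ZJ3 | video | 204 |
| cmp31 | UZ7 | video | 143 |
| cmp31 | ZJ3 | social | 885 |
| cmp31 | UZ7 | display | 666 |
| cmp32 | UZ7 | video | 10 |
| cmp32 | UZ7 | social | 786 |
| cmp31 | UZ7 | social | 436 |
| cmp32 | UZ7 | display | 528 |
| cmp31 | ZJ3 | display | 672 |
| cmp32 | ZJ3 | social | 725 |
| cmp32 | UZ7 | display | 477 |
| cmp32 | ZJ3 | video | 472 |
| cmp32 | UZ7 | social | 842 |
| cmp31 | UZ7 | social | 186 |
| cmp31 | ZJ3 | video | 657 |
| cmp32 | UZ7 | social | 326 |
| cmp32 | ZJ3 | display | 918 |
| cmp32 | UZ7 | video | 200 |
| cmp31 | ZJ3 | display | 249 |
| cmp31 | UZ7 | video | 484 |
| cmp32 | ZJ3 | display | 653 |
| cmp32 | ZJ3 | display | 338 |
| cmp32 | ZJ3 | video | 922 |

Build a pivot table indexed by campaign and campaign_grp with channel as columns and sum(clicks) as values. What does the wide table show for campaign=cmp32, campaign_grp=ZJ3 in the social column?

2507

Rows with campaign=cmp32, campaign_grp=ZJ3 and channel=social: clicks values are 920, 862, 725.
920 + 862 + 725 = 2507.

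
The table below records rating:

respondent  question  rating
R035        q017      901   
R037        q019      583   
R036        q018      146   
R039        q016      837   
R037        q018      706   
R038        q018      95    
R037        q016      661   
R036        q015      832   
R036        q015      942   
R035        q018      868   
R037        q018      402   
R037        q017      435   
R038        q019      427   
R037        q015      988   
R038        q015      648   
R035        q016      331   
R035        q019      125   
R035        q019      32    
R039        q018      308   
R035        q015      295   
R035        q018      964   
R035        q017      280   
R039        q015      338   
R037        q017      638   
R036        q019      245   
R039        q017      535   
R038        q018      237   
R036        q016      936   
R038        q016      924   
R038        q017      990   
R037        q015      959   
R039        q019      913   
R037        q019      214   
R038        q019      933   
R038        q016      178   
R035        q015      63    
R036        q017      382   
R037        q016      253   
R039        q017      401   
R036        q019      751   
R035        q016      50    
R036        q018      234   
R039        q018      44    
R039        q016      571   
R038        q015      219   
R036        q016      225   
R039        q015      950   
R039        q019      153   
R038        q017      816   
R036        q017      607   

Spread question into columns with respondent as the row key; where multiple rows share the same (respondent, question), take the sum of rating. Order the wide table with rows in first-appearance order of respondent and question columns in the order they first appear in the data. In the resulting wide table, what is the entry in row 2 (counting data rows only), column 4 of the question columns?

914

With rows in first-appearance order of respondent, row 2 is respondent=R037. question columns in first-appearance order: q017, q019, q018, q016, q015; column 4 is q016.
Long rows with respondent=R037, question=q016: 661 + 253 = 914.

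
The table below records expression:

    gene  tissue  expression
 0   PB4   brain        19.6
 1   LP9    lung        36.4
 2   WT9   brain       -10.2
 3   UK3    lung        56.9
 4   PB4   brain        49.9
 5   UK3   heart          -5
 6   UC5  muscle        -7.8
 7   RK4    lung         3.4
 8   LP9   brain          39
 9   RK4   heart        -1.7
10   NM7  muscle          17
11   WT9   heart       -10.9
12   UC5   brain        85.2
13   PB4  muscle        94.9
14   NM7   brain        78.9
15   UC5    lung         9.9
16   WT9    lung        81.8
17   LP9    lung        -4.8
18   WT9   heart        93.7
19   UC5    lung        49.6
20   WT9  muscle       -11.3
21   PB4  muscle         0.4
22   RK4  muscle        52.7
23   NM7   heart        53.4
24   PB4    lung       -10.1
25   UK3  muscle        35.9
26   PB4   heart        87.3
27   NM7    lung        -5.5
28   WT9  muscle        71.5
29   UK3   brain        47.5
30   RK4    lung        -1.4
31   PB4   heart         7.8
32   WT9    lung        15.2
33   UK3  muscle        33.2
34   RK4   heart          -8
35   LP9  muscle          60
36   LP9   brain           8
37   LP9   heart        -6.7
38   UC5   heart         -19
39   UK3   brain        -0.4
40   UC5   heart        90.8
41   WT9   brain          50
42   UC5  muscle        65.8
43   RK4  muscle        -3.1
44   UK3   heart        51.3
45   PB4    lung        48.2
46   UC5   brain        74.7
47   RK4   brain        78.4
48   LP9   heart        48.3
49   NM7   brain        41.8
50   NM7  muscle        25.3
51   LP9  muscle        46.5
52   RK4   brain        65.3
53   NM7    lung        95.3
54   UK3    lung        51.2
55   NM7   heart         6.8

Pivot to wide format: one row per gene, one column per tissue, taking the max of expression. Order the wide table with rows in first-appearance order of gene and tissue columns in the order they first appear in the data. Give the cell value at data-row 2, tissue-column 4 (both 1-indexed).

60

With rows in first-appearance order of gene, row 2 is gene=LP9. tissue columns in first-appearance order: brain, lung, heart, muscle; column 4 is muscle.
Long rows with gene=LP9, tissue=muscle: max(60, 46.5) = 60.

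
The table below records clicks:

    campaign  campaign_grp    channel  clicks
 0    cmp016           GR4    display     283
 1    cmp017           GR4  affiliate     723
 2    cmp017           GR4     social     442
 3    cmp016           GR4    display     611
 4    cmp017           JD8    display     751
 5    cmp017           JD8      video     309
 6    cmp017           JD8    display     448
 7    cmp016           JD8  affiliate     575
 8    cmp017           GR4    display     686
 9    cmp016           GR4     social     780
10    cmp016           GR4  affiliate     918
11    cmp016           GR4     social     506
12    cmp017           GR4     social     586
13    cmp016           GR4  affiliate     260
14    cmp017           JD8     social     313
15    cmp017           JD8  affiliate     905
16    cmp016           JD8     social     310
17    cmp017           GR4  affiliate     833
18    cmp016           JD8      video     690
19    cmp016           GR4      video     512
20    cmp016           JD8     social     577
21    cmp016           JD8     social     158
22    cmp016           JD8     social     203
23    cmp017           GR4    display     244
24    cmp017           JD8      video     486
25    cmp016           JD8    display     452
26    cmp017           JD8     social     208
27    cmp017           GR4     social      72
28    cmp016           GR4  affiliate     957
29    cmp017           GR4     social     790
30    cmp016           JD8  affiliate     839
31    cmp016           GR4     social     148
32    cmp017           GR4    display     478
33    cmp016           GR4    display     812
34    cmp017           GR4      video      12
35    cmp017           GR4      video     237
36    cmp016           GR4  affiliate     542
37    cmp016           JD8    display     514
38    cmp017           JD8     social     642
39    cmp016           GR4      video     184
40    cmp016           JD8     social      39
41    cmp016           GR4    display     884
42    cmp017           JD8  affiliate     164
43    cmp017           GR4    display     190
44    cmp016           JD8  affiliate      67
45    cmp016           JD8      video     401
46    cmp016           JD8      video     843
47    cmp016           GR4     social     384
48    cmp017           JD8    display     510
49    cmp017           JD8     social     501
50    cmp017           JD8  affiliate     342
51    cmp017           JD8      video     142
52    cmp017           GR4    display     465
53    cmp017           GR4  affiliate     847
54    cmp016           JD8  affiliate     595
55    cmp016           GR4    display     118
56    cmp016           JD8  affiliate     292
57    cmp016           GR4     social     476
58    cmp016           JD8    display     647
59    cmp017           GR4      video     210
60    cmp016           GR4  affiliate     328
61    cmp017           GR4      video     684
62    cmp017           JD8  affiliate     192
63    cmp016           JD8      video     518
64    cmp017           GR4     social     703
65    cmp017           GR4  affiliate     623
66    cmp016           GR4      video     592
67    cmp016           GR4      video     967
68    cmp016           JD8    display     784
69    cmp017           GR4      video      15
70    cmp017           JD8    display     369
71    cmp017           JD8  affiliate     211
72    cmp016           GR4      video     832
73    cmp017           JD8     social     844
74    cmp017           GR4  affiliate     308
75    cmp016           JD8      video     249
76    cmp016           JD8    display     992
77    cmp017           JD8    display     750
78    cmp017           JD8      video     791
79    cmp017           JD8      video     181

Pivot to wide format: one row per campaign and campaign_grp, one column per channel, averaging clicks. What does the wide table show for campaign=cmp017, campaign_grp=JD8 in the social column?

Rows with campaign=cmp017, campaign_grp=JD8 and channel=social: clicks values are 313, 208, 642, 501, 844.
(313 + 208 + 642 + 501 + 844) / 5 = 501.60.

501.60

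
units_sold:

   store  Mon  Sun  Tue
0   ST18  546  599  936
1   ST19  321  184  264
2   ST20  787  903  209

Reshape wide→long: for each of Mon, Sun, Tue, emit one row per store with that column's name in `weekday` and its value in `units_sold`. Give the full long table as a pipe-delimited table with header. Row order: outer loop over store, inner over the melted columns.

| store | weekday | units_sold |
| ST18 | Mon | 546 |
| ST18 | Sun | 599 |
| ST18 | Tue | 936 |
| ST19 | Mon | 321 |
| ST19 | Sun | 184 |
| ST19 | Tue | 264 |
| ST20 | Mon | 787 |
| ST20 | Sun | 903 |
| ST20 | Tue | 209 |

Each (store, column) pair becomes one row: 3 × 3 = 9 rows.
For example, (ST18, Mon) → units_sold=546.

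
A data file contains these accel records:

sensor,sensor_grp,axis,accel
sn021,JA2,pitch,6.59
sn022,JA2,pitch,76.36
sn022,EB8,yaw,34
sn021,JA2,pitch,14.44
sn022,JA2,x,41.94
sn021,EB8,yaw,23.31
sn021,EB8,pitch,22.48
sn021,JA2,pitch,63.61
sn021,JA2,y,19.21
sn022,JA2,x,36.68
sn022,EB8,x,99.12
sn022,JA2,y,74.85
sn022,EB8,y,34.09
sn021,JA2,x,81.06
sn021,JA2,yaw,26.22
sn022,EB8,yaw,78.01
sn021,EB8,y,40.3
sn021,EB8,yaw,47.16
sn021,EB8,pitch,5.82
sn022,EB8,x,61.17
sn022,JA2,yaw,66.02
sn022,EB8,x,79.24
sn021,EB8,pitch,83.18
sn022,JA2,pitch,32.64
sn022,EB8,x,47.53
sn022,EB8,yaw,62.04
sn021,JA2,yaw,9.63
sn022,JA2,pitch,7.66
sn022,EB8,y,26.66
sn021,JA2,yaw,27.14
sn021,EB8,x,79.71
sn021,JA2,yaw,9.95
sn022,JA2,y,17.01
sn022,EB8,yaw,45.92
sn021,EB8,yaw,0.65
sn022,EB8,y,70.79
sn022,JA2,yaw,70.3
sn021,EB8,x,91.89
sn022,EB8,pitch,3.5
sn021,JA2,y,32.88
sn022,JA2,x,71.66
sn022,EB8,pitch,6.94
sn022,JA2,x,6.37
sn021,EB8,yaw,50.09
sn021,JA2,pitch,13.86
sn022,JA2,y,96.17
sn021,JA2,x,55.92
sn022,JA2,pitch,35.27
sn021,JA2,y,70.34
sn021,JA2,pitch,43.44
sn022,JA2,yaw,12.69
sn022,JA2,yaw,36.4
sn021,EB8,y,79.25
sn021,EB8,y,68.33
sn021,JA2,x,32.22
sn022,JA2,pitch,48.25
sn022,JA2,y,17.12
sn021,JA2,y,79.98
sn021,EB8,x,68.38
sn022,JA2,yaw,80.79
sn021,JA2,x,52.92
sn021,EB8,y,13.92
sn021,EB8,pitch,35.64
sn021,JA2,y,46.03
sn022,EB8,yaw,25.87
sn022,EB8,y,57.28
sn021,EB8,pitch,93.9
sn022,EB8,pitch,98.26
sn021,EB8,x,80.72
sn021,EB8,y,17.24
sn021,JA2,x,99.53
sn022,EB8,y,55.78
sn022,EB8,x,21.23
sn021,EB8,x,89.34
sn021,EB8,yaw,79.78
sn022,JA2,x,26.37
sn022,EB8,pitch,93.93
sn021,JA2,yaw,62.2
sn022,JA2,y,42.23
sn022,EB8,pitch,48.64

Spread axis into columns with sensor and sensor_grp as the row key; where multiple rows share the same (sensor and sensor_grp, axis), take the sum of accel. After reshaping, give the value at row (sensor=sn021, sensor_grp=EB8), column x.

Rows with sensor=sn021, sensor_grp=EB8 and axis=x: accel values are 79.71, 91.89, 68.38, 80.72, 89.34.
79.71 + 91.89 + 68.38 + 80.72 + 89.34 = 410.04.

410.04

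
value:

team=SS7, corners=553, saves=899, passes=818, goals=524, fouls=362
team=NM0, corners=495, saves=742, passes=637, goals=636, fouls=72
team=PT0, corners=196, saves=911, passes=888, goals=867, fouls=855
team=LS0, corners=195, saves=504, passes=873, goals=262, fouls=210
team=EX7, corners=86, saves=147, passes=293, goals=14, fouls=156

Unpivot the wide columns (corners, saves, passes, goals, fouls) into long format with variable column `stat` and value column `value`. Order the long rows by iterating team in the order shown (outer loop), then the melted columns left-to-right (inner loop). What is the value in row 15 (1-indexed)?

855

25 rows total (5 × 5). Row 15: index ⌊(15-1)/5⌋ = 2 into team → PT0; (15-1) mod 5 = 4 into the melted columns → fouls.
So row 15 is (PT0, fouls, 855); value = 855.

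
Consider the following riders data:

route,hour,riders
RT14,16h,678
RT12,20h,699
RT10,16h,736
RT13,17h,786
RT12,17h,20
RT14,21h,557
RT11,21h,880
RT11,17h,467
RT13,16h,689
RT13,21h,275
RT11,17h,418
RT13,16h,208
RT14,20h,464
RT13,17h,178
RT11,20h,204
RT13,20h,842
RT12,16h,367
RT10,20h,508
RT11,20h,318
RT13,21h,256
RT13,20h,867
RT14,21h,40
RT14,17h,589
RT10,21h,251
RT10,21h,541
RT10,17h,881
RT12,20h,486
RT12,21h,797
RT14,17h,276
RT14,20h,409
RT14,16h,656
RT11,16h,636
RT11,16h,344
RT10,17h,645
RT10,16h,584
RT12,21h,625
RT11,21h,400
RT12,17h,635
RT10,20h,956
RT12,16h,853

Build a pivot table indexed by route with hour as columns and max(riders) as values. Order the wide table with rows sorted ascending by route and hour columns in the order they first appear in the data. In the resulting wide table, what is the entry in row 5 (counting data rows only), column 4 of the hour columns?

557

With rows sorted ascending by route, row 5 is route=RT14. hour columns in first-appearance order: 16h, 20h, 17h, 21h; column 4 is 21h.
Long rows with route=RT14, hour=21h: max(557, 40) = 557.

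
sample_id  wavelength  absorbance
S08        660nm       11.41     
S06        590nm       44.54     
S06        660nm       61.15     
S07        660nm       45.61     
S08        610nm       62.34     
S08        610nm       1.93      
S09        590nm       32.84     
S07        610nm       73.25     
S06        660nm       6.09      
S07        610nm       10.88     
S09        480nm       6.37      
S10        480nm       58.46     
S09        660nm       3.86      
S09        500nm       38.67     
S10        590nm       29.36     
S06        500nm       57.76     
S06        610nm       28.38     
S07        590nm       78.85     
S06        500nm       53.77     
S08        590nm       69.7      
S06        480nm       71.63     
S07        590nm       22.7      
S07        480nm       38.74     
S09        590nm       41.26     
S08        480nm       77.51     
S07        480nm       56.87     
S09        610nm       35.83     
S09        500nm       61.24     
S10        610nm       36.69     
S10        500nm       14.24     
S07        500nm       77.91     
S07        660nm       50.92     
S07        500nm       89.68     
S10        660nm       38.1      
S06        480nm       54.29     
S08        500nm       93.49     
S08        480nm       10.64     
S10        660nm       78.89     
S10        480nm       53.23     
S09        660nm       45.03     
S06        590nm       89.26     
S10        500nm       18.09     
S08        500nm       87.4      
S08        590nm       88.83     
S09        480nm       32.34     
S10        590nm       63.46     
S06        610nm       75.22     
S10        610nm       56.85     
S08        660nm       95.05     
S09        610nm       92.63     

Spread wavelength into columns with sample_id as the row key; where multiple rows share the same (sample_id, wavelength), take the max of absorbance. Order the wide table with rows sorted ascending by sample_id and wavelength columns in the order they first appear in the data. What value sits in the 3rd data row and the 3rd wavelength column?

With rows sorted ascending by sample_id, row 3 is sample_id=S08. wavelength columns in first-appearance order: 660nm, 590nm, 610nm, 480nm, 500nm; column 3 is 610nm.
Long rows with sample_id=S08, wavelength=610nm: max(62.34, 1.93) = 62.34.

62.34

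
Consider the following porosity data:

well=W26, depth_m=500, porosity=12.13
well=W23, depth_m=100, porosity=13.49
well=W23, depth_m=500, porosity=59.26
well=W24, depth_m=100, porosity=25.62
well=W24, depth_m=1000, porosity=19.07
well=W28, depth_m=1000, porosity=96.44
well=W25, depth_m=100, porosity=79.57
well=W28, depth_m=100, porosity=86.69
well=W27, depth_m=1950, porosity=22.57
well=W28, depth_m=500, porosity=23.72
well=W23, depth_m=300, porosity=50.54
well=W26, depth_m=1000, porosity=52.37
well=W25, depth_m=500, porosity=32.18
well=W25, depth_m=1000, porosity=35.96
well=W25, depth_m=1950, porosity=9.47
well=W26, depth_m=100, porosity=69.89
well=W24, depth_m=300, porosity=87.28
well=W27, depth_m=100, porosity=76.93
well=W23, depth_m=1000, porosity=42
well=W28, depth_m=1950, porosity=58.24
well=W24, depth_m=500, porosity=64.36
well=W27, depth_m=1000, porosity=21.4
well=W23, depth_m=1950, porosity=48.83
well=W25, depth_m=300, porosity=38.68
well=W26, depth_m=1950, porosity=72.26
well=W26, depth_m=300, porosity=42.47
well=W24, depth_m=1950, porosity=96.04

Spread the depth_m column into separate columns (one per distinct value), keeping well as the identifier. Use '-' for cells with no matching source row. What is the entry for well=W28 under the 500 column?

The long row with well=W28, depth_m=500 has porosity=23.72.

23.72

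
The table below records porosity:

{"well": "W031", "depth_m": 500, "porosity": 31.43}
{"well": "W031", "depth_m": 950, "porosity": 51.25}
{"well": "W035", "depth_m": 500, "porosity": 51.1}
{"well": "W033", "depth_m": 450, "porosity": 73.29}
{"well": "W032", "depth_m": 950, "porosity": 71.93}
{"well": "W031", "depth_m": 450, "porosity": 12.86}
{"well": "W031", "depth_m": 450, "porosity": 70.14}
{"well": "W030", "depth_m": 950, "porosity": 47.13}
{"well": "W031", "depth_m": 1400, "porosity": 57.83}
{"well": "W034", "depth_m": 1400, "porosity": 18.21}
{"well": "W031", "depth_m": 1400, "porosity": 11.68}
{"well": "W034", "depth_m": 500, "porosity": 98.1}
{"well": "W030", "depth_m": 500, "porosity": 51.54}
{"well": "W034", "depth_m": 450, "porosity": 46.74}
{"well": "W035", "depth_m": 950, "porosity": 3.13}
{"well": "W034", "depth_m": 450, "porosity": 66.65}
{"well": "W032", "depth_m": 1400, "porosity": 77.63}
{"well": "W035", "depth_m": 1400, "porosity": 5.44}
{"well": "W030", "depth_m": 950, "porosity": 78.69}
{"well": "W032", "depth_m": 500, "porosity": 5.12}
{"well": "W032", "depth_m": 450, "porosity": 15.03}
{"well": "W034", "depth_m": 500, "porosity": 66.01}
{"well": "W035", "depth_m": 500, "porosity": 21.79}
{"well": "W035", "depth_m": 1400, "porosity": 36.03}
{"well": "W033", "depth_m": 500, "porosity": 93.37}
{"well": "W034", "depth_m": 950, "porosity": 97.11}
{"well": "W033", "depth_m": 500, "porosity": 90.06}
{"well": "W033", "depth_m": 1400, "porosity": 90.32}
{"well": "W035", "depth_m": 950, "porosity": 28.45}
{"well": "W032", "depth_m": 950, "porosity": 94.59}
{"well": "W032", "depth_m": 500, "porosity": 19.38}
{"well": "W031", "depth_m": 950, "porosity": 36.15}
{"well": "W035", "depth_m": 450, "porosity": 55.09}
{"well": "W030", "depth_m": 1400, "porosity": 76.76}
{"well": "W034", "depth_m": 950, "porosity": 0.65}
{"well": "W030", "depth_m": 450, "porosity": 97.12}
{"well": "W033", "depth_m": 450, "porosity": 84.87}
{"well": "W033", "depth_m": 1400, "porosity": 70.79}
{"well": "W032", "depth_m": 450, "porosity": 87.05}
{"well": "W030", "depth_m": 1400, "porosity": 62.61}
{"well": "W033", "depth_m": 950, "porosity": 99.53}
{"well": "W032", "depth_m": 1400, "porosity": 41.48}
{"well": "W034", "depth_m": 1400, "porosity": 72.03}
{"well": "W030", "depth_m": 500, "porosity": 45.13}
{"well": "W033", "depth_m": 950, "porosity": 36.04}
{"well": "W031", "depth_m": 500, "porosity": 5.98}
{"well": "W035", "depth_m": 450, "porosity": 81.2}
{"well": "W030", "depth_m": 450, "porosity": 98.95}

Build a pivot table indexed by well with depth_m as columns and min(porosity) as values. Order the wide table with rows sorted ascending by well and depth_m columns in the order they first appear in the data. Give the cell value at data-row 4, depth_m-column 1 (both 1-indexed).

90.06

With rows sorted ascending by well, row 4 is well=W033. depth_m columns in first-appearance order: 500, 950, 450, 1400; column 1 is 500.
Long rows with well=W033, depth_m=500: min(93.37, 90.06) = 90.06.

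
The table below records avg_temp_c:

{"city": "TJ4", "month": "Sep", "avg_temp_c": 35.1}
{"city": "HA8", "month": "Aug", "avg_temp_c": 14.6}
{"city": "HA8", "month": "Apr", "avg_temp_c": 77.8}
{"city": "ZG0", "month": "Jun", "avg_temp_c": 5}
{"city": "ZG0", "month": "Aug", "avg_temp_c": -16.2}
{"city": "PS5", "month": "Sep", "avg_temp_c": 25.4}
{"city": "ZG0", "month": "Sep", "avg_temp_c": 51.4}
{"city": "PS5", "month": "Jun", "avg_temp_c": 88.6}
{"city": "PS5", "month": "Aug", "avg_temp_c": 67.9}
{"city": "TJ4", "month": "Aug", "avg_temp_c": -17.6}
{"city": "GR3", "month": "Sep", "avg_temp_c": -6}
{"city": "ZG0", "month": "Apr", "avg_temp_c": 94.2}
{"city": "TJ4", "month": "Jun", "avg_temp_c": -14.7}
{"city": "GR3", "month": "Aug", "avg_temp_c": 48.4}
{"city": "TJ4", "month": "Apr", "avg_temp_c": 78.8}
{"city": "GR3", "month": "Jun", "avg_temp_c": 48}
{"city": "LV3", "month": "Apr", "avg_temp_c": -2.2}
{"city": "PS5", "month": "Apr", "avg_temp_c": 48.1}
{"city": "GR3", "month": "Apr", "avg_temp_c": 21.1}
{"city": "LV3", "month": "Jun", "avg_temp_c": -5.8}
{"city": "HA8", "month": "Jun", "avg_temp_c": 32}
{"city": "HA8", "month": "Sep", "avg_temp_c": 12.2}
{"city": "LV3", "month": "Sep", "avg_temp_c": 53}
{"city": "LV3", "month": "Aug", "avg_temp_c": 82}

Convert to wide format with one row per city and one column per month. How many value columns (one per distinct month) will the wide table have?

4 distinct month values: Jun, Aug, Sep, Apr.

4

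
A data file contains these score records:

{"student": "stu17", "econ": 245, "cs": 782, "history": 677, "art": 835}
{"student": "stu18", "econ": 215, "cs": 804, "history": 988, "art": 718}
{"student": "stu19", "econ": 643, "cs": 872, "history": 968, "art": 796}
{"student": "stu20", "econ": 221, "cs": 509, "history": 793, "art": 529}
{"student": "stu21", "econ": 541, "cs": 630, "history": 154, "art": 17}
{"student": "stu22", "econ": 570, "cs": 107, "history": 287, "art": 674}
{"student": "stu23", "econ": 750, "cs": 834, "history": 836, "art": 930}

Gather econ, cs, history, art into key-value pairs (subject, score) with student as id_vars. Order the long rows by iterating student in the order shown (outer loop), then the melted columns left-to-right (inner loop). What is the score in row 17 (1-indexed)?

28 rows total (7 × 4). Row 17: index ⌊(17-1)/4⌋ = 4 into student → stu21; (17-1) mod 4 = 0 into the melted columns → econ.
So row 17 is (stu21, econ, 541); score = 541.

541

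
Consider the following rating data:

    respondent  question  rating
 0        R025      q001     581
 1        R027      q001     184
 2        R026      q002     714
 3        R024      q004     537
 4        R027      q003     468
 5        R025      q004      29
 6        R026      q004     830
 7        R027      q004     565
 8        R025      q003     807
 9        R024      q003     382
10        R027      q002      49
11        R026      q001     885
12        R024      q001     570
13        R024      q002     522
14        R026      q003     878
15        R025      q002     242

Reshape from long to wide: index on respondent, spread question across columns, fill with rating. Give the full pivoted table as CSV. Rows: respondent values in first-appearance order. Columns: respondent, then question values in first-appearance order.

respondent,q001,q002,q004,q003
R025,581,242,29,807
R027,184,49,565,468
R026,885,714,830,878
R024,570,522,537,382

Columns: respondent plus the 4 distinct question values (q001, q002, q004, q003).
For example, row R025 column q001 takes rating=581 from the long row (R025, q001).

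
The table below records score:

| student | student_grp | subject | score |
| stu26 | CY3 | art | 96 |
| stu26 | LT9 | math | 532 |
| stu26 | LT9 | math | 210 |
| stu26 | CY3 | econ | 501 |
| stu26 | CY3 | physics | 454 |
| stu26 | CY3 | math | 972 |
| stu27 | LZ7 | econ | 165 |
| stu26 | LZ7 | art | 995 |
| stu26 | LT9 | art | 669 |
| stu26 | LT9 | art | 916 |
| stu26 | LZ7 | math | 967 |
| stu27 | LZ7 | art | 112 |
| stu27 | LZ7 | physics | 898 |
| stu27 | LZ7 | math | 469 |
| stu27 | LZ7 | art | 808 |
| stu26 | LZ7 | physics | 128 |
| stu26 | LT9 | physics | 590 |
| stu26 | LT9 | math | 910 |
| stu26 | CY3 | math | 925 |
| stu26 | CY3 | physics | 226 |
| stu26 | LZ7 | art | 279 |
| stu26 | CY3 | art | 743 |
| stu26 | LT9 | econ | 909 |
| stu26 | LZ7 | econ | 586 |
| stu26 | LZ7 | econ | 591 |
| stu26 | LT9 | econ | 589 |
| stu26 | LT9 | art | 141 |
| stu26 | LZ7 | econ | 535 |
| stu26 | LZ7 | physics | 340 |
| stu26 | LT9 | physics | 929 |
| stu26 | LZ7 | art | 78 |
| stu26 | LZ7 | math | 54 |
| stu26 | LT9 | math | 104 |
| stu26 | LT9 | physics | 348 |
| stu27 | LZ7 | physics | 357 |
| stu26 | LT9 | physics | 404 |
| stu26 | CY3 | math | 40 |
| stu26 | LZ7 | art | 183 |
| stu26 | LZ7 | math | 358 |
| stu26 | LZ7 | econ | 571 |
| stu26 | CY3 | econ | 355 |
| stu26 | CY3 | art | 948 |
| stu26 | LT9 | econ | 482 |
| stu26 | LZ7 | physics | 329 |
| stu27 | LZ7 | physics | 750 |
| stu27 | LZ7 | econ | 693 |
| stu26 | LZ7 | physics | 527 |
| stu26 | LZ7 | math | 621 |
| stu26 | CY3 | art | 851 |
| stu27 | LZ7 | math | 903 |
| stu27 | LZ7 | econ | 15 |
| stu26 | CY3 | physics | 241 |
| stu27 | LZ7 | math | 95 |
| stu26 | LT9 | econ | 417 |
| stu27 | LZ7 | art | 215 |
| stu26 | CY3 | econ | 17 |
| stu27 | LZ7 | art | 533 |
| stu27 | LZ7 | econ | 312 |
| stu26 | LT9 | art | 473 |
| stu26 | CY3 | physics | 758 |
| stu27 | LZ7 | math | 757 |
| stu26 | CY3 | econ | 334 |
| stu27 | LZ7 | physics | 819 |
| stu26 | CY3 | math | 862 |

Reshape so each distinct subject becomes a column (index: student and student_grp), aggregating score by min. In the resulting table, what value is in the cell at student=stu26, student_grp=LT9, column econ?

417

Rows with student=stu26, student_grp=LT9 and subject=econ: score values are 909, 589, 482, 417.
min(909, 589, 482, 417) = 417.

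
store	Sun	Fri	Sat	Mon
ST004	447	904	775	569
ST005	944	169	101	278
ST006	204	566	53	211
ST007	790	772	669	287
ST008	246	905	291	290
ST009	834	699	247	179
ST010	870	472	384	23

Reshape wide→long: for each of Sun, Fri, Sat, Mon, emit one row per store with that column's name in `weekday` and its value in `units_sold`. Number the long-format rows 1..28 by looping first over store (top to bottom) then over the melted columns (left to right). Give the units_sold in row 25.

28 rows total (7 × 4). Row 25: index ⌊(25-1)/4⌋ = 6 into store → ST010; (25-1) mod 4 = 0 into the melted columns → Sun.
So row 25 is (ST010, Sun, 870); units_sold = 870.

870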